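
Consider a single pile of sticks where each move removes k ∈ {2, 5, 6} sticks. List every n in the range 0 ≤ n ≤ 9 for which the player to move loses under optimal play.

Compute g(0), g(1), … for moves {2, 5, 6}:
g(0) = mex{} = 0
g(1) = mex{} = 0
g(2) = mex{0} = 1
g(3) = mex{0} = 1
g(4) = mex{1} = 0
g(5) = mex{0,1} = 2
g(6) = mex{0} = 1
g(7) = mex{0,1,2} = 3
g(8) = mex{1} = 0
g(9) = mex{0,1,3} = 2
The P-positions (g = 0) in 0..9 are 0, 1, 4, 8.

0, 1, 4, 8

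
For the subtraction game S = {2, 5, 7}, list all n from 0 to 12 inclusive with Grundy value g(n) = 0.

Build the Grundy sequence with g(k) = mex{g(k−s) : s ∈ {2, 5, 7}, s ≤ k}:
k:     0  1  2  3  4  5  6  7  8  9 10 11 12
g(k):  0  0  1  1  0  2  1  3  2  2  0  3  1
The P-positions (g = 0) in 0..12 are 0, 1, 4, 10.

0, 1, 4, 10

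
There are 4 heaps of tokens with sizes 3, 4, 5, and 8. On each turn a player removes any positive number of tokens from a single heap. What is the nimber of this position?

10

Compute the nim-sum pairwise:
3 ⊕ 4 = 7
7 ⊕ 5 = 2
2 ⊕ 8 = 10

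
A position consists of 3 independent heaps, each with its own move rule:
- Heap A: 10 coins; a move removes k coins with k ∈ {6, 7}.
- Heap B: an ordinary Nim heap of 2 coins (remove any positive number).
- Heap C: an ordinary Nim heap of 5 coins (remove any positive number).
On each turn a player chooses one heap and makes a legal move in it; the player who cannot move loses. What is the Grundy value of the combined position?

Build the Grundy sequence for heap A with g(k) = mex{g(k−s) : s ∈ {6, 7}, s ≤ k}:
g(0) = mex{} = 0
g(1) = mex{} = 0
g(2) = mex{} = 0
g(3) = mex{} = 0
g(4) = mex{} = 0
g(5) = mex{} = 0
g(6) = mex{0} = 1
g(7) = mex{0} = 1
g(8) = mex{0} = 1
g(9) = mex{0} = 1
g(10) = mex{0} = 1
So g(10) = 1.
Heap B is a plain Nim heap of size 2, so its Grundy value is 2.
Heap C is a plain Nim heap of size 5, so its Grundy value is 5.
The value of a disjunctive sum is the nim-sum of the parts.
Combined value = 1 ⊕ 2 ⊕ 5 = 6.

6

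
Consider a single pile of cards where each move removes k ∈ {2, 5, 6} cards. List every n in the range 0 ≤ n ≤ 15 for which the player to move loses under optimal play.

Compute g(0), g(1), … for moves {2, 5, 6}:
k:     0  1  2  3  4  5  6  7  8  9 10 11 12 13 14 15
g(k):  0  0  1  1  0  2  1  3  0  2  1  0  0  1  1  0
The P-positions (g = 0) in 0..15 are 0, 1, 4, 8, 11, 12, 15.

0, 1, 4, 8, 11, 12, 15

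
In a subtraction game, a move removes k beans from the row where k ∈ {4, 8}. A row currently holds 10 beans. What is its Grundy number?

Build the Grundy sequence with g(k) = mex{g(k−s) : s ∈ {4, 8}, s ≤ k}:
k:     0  1  2  3  4  5  6  7  8  9 10
g(k):  0  0  0  0  1  1  1  1  2  2  2
So g(10) = 2.

2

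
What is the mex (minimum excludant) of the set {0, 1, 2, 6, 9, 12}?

The values 0, 1, 2 are all present; 3 is the first non-negative integer missing from the set.

3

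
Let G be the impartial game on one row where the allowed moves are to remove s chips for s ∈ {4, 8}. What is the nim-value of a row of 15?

Grundy values for subtraction set {4, 8}:
k:     0  1  2  3  4  5  6  7  8  9 10 11 12 13 14 15
g(k):  0  0  0  0  1  1  1  1  2  2  2  2  0  0  0  0
So g(15) = 0.

0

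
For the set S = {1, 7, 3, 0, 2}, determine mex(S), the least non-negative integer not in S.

4

The values 0, 1, 2, 3 are all present; 4 is the first non-negative integer missing from the set.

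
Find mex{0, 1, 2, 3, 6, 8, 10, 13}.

4

The values 0, 1, 2, 3 are all present; 4 is the first non-negative integer missing from the set.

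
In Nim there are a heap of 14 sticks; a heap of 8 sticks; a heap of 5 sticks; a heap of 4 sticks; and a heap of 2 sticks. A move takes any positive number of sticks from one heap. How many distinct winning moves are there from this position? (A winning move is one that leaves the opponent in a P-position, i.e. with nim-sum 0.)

3

Compute the nim-sum pairwise:
14 XOR 8 = 6
6 XOR 5 = 3
3 XOR 4 = 7
7 XOR 2 = 5
The overall nim-sum is X = 5. A heap of size p has a winning move iff p XOR X < p (reduce it to p XOR X).
  14: 14 XOR 5 = 11 < 14 — winning move (to 11).
  8: 8 XOR 5 = 13 ≥ 8 — no move.
  5: 5 XOR 5 = 0 < 5 — winning move (to 0).
  4: 4 XOR 5 = 1 < 4 — winning move (to 1).
  2: 2 XOR 5 = 7 ≥ 2 — no move.
That gives 3 winning moves.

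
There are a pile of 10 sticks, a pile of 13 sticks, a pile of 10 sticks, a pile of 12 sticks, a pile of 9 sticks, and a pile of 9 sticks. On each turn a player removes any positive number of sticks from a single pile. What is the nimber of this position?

1

Compute the nim-sum pairwise:
10 XOR 13 = 7
7 XOR 10 = 13
13 XOR 12 = 1
1 XOR 9 = 8
8 XOR 9 = 1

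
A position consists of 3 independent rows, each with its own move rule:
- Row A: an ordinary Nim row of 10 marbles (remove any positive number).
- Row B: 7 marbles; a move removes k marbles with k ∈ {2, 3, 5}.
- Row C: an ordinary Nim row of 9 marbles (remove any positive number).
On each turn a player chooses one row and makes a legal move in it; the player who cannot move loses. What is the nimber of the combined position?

3

Row A is a plain Nim row of size 10, so its Grundy value is 10.
For row B, compute g(0), g(1), … with moves {2, 3, 5}:
k:     0  1  2  3  4  5  6  7
g(k):  0  0  1  1  2  2  3  0
So g(7) = 0.
Row C is a plain Nim row of size 9, so its Grundy value is 9.
The value of a disjunctive sum is the nim-sum of the parts.
Combined value = 10 XOR 0 XOR 9 = 3.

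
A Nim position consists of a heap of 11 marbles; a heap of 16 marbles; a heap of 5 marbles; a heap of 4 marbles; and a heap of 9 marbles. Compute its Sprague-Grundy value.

19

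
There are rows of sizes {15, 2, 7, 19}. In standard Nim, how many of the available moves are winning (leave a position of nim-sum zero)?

1

In binary:
  01111  (15)
  00010  (2)
  00111  (7)
  10011  (19)
  -----
  11001  (25)
The overall nim-sum is X = 25. A row of size p has a winning move iff p XOR X < p (reduce it to p XOR X).
  15: 15 XOR 25 = 22 ≥ 15 — no move.
  2: 2 XOR 25 = 27 ≥ 2 — no move.
  7: 7 XOR 25 = 30 ≥ 7 — no move.
  19: 19 XOR 25 = 10 < 19 — winning move (to 10).
That gives 1 winning move.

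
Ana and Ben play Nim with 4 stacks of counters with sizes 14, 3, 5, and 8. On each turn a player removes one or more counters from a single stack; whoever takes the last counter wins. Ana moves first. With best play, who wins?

In binary:
  1110  (14)
  0011  (3)
  0101  (5)
  1000  (8)
  ----
  0000  (0)
The nim-sum is 0, so this is a P-position: the player to move is in a losing position under optimal play; Ana is about to move from it and so loses — Ben wins.

Ben wins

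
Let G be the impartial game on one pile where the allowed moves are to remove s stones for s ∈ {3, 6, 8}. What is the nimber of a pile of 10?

3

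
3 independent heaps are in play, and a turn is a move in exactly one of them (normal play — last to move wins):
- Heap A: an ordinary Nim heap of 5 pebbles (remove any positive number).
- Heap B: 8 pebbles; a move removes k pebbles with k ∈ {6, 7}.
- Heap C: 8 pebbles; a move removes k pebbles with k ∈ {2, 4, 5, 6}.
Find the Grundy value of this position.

4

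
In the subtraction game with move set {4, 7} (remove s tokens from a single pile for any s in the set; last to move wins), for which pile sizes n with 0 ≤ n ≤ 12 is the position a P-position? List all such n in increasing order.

0, 1, 2, 3, 11, 12

Compute g(0), g(1), … for moves {4, 7}:
k:     0  1  2  3  4  5  6  7  8  9 10 11 12
g(k):  0  0  0  0  1  1  1  1  2  2  2  0  0
The P-positions (g = 0) in 0..12 are 0, 1, 2, 3, 11, 12.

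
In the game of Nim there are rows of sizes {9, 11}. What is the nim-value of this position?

2

Compute the nim-sum pairwise:
9 XOR 11 = 2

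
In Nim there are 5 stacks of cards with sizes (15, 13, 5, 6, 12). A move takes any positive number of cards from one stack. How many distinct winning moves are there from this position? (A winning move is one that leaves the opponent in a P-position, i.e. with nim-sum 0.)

3

Nim-sum: 15 XOR 13 XOR 5 XOR 6 XOR 12 = 13.
The overall nim-sum is X = 13. A stack of size p has a winning move iff p XOR X < p (reduce it to p XOR X).
  15: 15 XOR 13 = 2 < 15 — winning move (to 2).
  13: 13 XOR 13 = 0 < 13 — winning move (to 0).
  5: 5 XOR 13 = 8 ≥ 5 — no move.
  6: 6 XOR 13 = 11 ≥ 6 — no move.
  12: 12 XOR 13 = 1 < 12 — winning move (to 1).
That gives 3 winning moves.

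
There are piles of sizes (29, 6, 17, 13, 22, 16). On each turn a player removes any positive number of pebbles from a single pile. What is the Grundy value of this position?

Bitwise XOR of the heap sizes:
  11101  (29)
  00110  (6)
  10001  (17)
  01101  (13)
  10110  (22)
  10000  (16)
  -----
  00001  (1)

1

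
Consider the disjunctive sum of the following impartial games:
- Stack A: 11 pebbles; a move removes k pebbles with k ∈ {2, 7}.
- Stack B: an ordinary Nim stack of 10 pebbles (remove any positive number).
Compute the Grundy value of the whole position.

11

Grundy values for stack A (subtraction set {2, 7}):
k:     0  1  2  3  4  5  6  7  8  9 10 11
g(k):  0  0  1  1  0  0  1  1  2  0  0  1
So g(11) = 1.
Stack B is a plain Nim stack of size 10, so its Grundy value is 10.
By the Sprague-Grundy theorem, the Grundy value of a sum of independent games is the XOR of the component values.
Combined value = 1 XOR 10 = 11.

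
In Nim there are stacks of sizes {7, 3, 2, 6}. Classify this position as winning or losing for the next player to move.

Losing position

In binary:
  111  (7)
  011  (3)
  010  (2)
  110  (6)
  ---
  000  (0)
The nim-sum is 0, so this is a P-position: the player to move is in a losing position under optimal play.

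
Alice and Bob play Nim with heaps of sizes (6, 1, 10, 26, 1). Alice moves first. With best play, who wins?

In binary:
  00110  (6)
  00001  (1)
  01010  (10)
  11010  (26)
  00001  (1)
  -----
  10110  (22)
The nim-sum is 22 ≠ 0, so this is an N-position: the player to move can win; Alice has a winning move.

Alice wins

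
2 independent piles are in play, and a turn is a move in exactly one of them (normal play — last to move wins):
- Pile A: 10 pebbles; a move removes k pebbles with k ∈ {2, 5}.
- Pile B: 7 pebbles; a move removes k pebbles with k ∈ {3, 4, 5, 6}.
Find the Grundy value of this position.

3

For pile A, compute g(0), g(1), … with moves {2, 5}:
g(0) = mex{} = 0
g(1) = mex{} = 0
g(2) = mex{0} = 1
g(3) = mex{0} = 1
g(4) = mex{1} = 0
g(5) = mex{0,1} = 2
g(6) = mex{0} = 1
g(7) = mex{1,2} = 0
g(8) = mex{1} = 0
g(9) = mex{0} = 1
g(10) = mex{0,2} = 1
So g(10) = 1.
Grundy values for pile B (subtraction set {3, 4, 5, 6}):
g(0) = mex{} = 0
g(1) = mex{} = 0
g(2) = mex{} = 0
g(3) = mex{0} = 1
g(4) = mex{0} = 1
g(5) = mex{0} = 1
g(6) = mex{0,1} = 2
g(7) = mex{0,1} = 2
So g(7) = 2.
The value of a disjunctive sum is the nim-sum of the parts.
Combined value = 1 ⊕ 2 = 3.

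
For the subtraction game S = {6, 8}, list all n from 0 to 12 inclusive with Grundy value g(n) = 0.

0, 1, 2, 3, 4, 5

Build the Grundy sequence with g(k) = mex{g(k−s) : s ∈ {6, 8}, s ≤ k}:
g(0) = mex{} = 0
g(1) = mex{} = 0
g(2) = mex{} = 0
g(3) = mex{} = 0
g(4) = mex{} = 0
g(5) = mex{} = 0
g(6) = mex{0} = 1
g(7) = mex{0} = 1
g(8) = mex{0} = 1
g(9) = mex{0} = 1
g(10) = mex{0} = 1
g(11) = mex{0} = 1
g(12) = mex{0,1} = 2
The P-positions (g = 0) in 0..12 are 0, 1, 2, 3, 4, 5.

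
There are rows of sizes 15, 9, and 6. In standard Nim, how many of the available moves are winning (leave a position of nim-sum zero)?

Compute the nim-sum pairwise:
15 ⊕ 9 = 6
6 ⊕ 6 = 0
The nim-sum is already 0, so every move leaves a nonzero nim-sum — there are no winning moves.

0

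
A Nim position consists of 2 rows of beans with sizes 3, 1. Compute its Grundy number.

2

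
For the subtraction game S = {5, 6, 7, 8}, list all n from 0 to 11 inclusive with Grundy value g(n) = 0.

0, 1, 2, 3, 4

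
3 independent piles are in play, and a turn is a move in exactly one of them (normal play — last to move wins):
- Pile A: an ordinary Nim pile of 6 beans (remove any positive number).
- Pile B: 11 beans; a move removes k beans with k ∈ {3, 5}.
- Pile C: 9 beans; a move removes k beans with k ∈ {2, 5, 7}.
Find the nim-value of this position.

Pile A is a plain Nim pile of size 6, so its Grundy value is 6.
Build the Grundy sequence for pile B with g(k) = mex{g(k−s) : s ∈ {3, 5}, s ≤ k}:
k:     0  1  2  3  4  5  6  7  8  9 10 11
g(k):  0  0  0  1  1  1  2  2  0  0  0  1
So g(11) = 1.
For pile C, compute g(0), g(1), … with moves {2, 5, 7}:
k:     0  1  2  3  4  5  6  7  8  9
g(k):  0  0  1  1  0  2  1  3  2  2
So g(9) = 2.
By the Sprague-Grundy theorem, the Grundy value of a sum of independent games is the XOR of the component values.
Combined value = 6 ⊕ 1 ⊕ 2 = 5.

5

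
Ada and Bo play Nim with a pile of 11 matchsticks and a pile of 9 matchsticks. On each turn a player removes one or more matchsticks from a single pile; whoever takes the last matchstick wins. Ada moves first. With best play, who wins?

Compute the nim-sum pairwise:
11 ^ 9 = 2
The nim-sum is 2 ≠ 0, so this is an N-position: the player to move can win; Ada has a winning move.

Ada wins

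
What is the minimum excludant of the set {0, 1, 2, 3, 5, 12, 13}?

4

The values 0, 1, 2, 3 are all present; 4 is the first non-negative integer missing from the set.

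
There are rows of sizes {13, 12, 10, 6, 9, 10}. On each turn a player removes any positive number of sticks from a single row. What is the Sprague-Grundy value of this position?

Nim-sum: 13 ⊕ 12 ⊕ 10 ⊕ 6 ⊕ 9 ⊕ 10 = 14.

14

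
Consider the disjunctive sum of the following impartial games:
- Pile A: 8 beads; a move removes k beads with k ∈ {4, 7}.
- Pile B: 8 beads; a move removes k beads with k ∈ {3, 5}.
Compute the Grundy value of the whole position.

2

Build the Grundy sequence for pile A with g(k) = mex{g(k−s) : s ∈ {4, 7}, s ≤ k}:
g(0) = mex{} = 0
g(1) = mex{} = 0
g(2) = mex{} = 0
g(3) = mex{} = 0
g(4) = mex{0} = 1
g(5) = mex{0} = 1
g(6) = mex{0} = 1
g(7) = mex{0} = 1
g(8) = mex{0,1} = 2
So g(8) = 2.
Build the Grundy sequence for pile B with g(k) = mex{g(k−s) : s ∈ {3, 5}, s ≤ k}:
k:     0  1  2  3  4  5  6  7  8
g(k):  0  0  0  1  1  1  2  2  0
So g(8) = 0.
The value of a disjunctive sum is the nim-sum of the parts.
Combined value = 2 ⊕ 0 = 2.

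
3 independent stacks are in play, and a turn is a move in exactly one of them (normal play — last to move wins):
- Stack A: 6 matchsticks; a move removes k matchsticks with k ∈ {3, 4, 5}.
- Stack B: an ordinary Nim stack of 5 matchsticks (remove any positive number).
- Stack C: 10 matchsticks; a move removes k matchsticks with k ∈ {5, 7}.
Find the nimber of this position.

For stack A, compute g(0), g(1), … with moves {3, 4, 5}:
k:     0  1  2  3  4  5  6
g(k):  0  0  0  1  1  1  2
So g(6) = 2.
Stack B is a plain Nim stack of size 5, so its Grundy value is 5.
Build the Grundy sequence for stack C with g(k) = mex{g(k−s) : s ∈ {5, 7}, s ≤ k}:
g(0) = mex{} = 0
g(1) = mex{} = 0
g(2) = mex{} = 0
g(3) = mex{} = 0
g(4) = mex{} = 0
g(5) = mex{0} = 1
g(6) = mex{0} = 1
g(7) = mex{0} = 1
g(8) = mex{0} = 1
g(9) = mex{0} = 1
g(10) = mex{0,1} = 2
So g(10) = 2.
The value of a disjunctive sum is the nim-sum of the parts.
Combined value = 2 XOR 5 XOR 2 = 5.

5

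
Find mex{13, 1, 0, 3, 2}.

The values 0, 1, 2, 3 are all present; 4 is the first non-negative integer missing from the set.

4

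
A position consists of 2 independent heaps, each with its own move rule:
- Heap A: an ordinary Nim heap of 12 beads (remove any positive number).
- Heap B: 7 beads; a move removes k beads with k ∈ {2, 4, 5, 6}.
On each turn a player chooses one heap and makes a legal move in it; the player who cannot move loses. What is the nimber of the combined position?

15

Heap A is a plain Nim heap of size 12, so its Grundy value is 12.
Build the Grundy sequence for heap B with g(k) = mex{g(k−s) : s ∈ {2, 4, 5, 6}, s ≤ k}:
g(0) = mex{} = 0
g(1) = mex{} = 0
g(2) = mex{0} = 1
g(3) = mex{0} = 1
g(4) = mex{0,1} = 2
g(5) = mex{0,1} = 2
g(6) = mex{0,1,2} = 3
g(7) = mex{0,1,2} = 3
So g(7) = 3.
The value of a disjunctive sum is the nim-sum of the parts.
Combined value = 12 ⊕ 3 = 15.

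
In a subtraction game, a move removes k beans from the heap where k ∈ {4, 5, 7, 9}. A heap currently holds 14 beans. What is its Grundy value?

Grundy values for subtraction set {4, 5, 7, 9}:
k:     0  1  2  3  4  5  6  7  8  9 10 11 12 13 14
g(k):  0  0  0  0  1  1  1  1  2  2  2  2  3  0  0
So g(14) = 0.

0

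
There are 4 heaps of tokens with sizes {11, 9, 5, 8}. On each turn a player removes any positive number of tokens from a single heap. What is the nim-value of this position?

15

Nim-sum: 11 XOR 9 XOR 5 XOR 8 = 15.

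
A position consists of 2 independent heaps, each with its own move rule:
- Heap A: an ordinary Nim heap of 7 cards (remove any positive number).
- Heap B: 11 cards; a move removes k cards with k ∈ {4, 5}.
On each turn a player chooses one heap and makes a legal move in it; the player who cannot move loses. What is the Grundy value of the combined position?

Heap A is a plain Nim heap of size 7, so its Grundy value is 7.
Build the Grundy sequence for heap B with g(k) = mex{g(k−s) : s ∈ {4, 5}, s ≤ k}:
k:     0  1  2  3  4  5  6  7  8  9 10 11
g(k):  0  0  0  0  1  1  1  1  2  0  0  0
So g(11) = 0.
The value of a disjunctive sum is the nim-sum of the parts.
Combined value = 7 ⊕ 0 = 7.

7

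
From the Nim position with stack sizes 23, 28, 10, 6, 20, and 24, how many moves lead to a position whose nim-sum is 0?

3

In binary:
  10111  (23)
  11100  (28)
  01010  (10)
  00110  (6)
  10100  (20)
  11000  (24)
  -----
  01011  (11)
The overall nim-sum is X = 11. A stack of size p has a winning move iff p XOR X < p (reduce it to p XOR X).
  23: 23 XOR 11 = 28 ≥ 23 — no move.
  28: 28 XOR 11 = 23 < 28 — winning move (to 23).
  10: 10 XOR 11 = 1 < 10 — winning move (to 1).
  6: 6 XOR 11 = 13 ≥ 6 — no move.
  20: 20 XOR 11 = 31 ≥ 20 — no move.
  24: 24 XOR 11 = 19 < 24 — winning move (to 19).
That gives 3 winning moves.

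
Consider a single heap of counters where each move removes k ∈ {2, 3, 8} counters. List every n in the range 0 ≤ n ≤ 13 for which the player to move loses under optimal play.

Build the Grundy sequence with g(k) = mex{g(k−s) : s ∈ {2, 3, 8}, s ≤ k}:
k:     0  1  2  3  4  5  6  7  8  9 10 11 12 13
g(k):  0  0  1  1  2  0  0  1  1  2  0  0  1  1
The P-positions (g = 0) in 0..13 are 0, 1, 5, 6, 10, 11.

0, 1, 5, 6, 10, 11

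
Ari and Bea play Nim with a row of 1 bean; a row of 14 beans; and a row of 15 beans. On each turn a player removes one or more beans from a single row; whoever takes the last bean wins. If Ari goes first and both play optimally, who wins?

Bea wins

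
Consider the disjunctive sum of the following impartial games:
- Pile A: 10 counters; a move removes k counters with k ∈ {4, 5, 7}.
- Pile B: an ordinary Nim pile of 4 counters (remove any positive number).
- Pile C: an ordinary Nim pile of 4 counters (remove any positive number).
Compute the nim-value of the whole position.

2

Grundy values for pile A (subtraction set {4, 5, 7}):
k:     0  1  2  3  4  5  6  7  8  9 10
g(k):  0  0  0  0  1  1  1  1  2  2  2
So g(10) = 2.
Pile B is a plain Nim pile of size 4, so its Grundy value is 4.
Pile C is a plain Nim pile of size 4, so its Grundy value is 4.
By the Sprague-Grundy theorem, the Grundy value of a sum of independent games is the XOR of the component values.
Combined value = 2 XOR 4 XOR 4 = 2.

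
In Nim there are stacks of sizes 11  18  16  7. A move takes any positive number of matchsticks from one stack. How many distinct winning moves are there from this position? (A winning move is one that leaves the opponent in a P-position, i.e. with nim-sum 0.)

Nim-sum: 11 XOR 18 XOR 16 XOR 7 = 14.
The overall nim-sum is X = 14. A stack of size p has a winning move iff p XOR X < p (reduce it to p XOR X).
  11: 11 XOR 14 = 5 < 11 — winning move (to 5).
  18: 18 XOR 14 = 28 ≥ 18 — no move.
  16: 16 XOR 14 = 30 ≥ 16 — no move.
  7: 7 XOR 14 = 9 ≥ 7 — no move.
That gives 1 winning move.

1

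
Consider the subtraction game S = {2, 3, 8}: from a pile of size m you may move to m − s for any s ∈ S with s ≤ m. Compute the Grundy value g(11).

0

Grundy values for subtraction set {2, 3, 8}:
k:     0  1  2  3  4  5  6  7  8  9 10 11
g(k):  0  0  1  1  2  0  0  1  1  2  0  0
So g(11) = 0.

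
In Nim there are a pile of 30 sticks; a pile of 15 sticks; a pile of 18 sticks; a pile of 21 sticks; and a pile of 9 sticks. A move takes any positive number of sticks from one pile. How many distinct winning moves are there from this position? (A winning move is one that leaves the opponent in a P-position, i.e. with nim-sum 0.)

Nim-sum: 30 XOR 15 XOR 18 XOR 21 XOR 9 = 31.
The overall nim-sum is X = 31. A pile of size p has a winning move iff p XOR X < p (reduce it to p XOR X).
  30: 30 XOR 31 = 1 < 30 — winning move (to 1).
  15: 15 XOR 31 = 16 ≥ 15 — no move.
  18: 18 XOR 31 = 13 < 18 — winning move (to 13).
  21: 21 XOR 31 = 10 < 21 — winning move (to 10).
  9: 9 XOR 31 = 22 ≥ 9 — no move.
That gives 3 winning moves.

3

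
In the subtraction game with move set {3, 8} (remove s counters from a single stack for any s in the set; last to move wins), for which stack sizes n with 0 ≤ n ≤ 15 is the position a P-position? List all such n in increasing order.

Grundy values for subtraction set {3, 8}:
k:     0  1  2  3  4  5  6  7  8  9 10 11 12 13 14 15
g(k):  0  0  0  1  1  1  0  0  2  1  1  0  0  0  1  1
The P-positions (g = 0) in 0..15 are 0, 1, 2, 6, 7, 11, 12, 13.

0, 1, 2, 6, 7, 11, 12, 13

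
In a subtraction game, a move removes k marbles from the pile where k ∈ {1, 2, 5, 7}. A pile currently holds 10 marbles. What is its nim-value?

Compute g(0), g(1), … for moves {1, 2, 5, 7}:
k:     0  1  2  3  4  5  6  7  8  9 10
g(k):  0  1  2  0  1  2  0  1  2  0  1
So g(10) = 1.

1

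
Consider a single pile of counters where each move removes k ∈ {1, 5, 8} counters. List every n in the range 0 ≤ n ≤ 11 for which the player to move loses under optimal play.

Compute g(0), g(1), … for moves {1, 5, 8}:
g(0) = mex{} = 0
g(1) = mex{0} = 1
g(2) = mex{1} = 0
g(3) = mex{0} = 1
g(4) = mex{1} = 0
g(5) = mex{0} = 1
g(6) = mex{1} = 0
g(7) = mex{0} = 1
g(8) = mex{0,1} = 2
g(9) = mex{0,1,2} = 3
g(10) = mex{0,1,3} = 2
g(11) = mex{0,1,2} = 3
The P-positions (g = 0) in 0..11 are 0, 2, 4, 6.

0, 2, 4, 6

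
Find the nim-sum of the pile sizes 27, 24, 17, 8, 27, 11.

10

Bitwise XOR of the heap sizes:
  11011  (27)
  11000  (24)
  10001  (17)
  01000  (8)
  11011  (27)
  01011  (11)
  -----
  01010  (10)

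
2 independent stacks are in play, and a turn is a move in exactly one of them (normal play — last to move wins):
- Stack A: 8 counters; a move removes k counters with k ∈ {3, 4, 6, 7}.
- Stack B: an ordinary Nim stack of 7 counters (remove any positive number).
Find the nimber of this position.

5

For stack A, compute g(0), g(1), … with moves {3, 4, 6, 7}:
k:     0  1  2  3  4  5  6  7  8
g(k):  0  0  0  1  1  1  2  2  2
So g(8) = 2.
Stack B is a plain Nim stack of size 7, so its Grundy value is 7.
The value of a disjunctive sum is the nim-sum of the parts.
Combined value = 2 ⊕ 7 = 5.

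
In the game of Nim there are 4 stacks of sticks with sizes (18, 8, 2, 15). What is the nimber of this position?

23

In binary:
  10010  (18)
  01000  (8)
  00010  (2)
  01111  (15)
  -----
  10111  (23)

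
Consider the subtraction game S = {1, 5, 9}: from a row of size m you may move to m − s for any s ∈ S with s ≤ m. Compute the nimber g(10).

Compute g(0), g(1), … for moves {1, 5, 9}:
k:     0  1  2  3  4  5  6  7  8  9 10
g(k):  0  1  0  1  0  1  0  1  0  1  0
So g(10) = 0.

0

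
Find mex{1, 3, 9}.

0

0 is not in the set, so the mex is 0.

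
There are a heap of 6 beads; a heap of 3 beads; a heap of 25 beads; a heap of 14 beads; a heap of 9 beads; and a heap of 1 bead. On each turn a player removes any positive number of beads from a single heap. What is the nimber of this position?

26

Write each in binary and XOR column by column:
  00110  (6)
  00011  (3)
  11001  (25)
  01110  (14)
  01001  (9)
  00001  (1)
  -----
  11010  (26)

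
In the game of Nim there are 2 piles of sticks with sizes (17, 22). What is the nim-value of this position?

7

Compute the nim-sum pairwise:
17 ⊕ 22 = 7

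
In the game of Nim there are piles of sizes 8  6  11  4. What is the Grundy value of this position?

1

Compute the nim-sum pairwise:
8 XOR 6 = 14
14 XOR 11 = 5
5 XOR 4 = 1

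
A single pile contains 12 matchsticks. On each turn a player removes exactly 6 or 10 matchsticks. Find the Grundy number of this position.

2

Compute g(0), g(1), … for moves {6, 10}:
k:     0  1  2  3  4  5  6  7  8  9 10 11 12
g(k):  0  0  0  0  0  0  1  1  1  1  1  1  2
So g(12) = 2.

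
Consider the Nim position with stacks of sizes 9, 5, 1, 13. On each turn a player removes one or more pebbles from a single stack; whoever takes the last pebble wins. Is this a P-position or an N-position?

Compute the nim-sum pairwise:
9 XOR 5 = 12
12 XOR 1 = 13
13 XOR 13 = 0
The nim-sum is 0, so this is a P-position: the player to move is in a losing position under optimal play.

P-position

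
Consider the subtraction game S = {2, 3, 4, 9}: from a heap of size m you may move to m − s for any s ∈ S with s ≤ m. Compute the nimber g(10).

2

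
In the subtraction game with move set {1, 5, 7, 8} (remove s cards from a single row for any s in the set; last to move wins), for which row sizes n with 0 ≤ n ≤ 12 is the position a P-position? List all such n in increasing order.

Build the Grundy sequence with g(k) = mex{g(k−s) : s ∈ {1, 5, 7, 8}, s ≤ k}:
k:     0  1  2  3  4  5  6  7  8  9 10 11 12
g(k):  0  1  0  1  0  1  0  1  2  3  2  3  2
The P-positions (g = 0) in 0..12 are 0, 2, 4, 6.

0, 2, 4, 6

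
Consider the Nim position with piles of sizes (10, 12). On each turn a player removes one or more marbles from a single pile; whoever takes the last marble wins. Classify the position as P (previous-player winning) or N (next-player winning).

N-position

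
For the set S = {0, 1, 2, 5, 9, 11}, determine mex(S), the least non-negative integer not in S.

The values 0, 1, 2 are all present; 3 is the first non-negative integer missing from the set.

3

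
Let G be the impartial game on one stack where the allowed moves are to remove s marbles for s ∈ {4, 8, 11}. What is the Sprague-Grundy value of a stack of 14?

3

Grundy values for subtraction set {4, 8, 11}:
k:     0  1  2  3  4  5  6  7  8  9 10 11 12 13 14
g(k):  0  0  0  0  1  1  1  1  2  2  2  2  3  3  3
So g(14) = 3.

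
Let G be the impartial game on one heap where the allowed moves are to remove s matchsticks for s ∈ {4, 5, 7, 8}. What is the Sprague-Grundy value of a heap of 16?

Grundy values for subtraction set {4, 5, 7, 8}:
k:     0  1  2  3  4  5  6  7  8  9 10 11 12 13 14 15 16
g(k):  0  0  0  0  1  1  1  1  2  2  2  2  0  0  0  0  1
So g(16) = 1.

1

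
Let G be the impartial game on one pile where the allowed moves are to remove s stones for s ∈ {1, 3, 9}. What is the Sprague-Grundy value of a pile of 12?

0

Build the Grundy sequence with g(k) = mex{g(k−s) : s ∈ {1, 3, 9}, s ≤ k}:
g(0) = mex{} = 0
g(1) = mex{0} = 1
g(2) = mex{1} = 0
g(3) = mex{0} = 1
g(4) = mex{1} = 0
g(5) = mex{0} = 1
g(6) = mex{1} = 0
g(7) = mex{0} = 1
g(8) = mex{1} = 0
g(9) = mex{0} = 1
g(10) = mex{1} = 0
g(11) = mex{0} = 1
g(12) = mex{1} = 0
So g(12) = 0.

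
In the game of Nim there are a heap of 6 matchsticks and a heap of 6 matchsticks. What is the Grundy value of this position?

0

Compute the nim-sum pairwise:
6 XOR 6 = 0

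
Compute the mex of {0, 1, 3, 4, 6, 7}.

2

The values 0, 1 are all present; 2 is the first non-negative integer missing from the set.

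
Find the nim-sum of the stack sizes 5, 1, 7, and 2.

1

In binary:
  101  (5)
  001  (1)
  111  (7)
  010  (2)
  ---
  001  (1)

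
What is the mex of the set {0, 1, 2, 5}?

3

The values 0, 1, 2 are all present; 3 is the first non-negative integer missing from the set.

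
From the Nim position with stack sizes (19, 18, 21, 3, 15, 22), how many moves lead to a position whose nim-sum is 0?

Nim-sum: 19 ⊕ 18 ⊕ 21 ⊕ 3 ⊕ 15 ⊕ 22 = 14.
The overall nim-sum is X = 14. A stack of size p has a winning move iff p XOR X < p (reduce it to p XOR X).
  19: 19 XOR 14 = 29 ≥ 19 — no move.
  18: 18 XOR 14 = 28 ≥ 18 — no move.
  21: 21 XOR 14 = 27 ≥ 21 — no move.
  3: 3 XOR 14 = 13 ≥ 3 — no move.
  15: 15 XOR 14 = 1 < 15 — winning move (to 1).
  22: 22 XOR 14 = 24 ≥ 22 — no move.
That gives 1 winning move.

1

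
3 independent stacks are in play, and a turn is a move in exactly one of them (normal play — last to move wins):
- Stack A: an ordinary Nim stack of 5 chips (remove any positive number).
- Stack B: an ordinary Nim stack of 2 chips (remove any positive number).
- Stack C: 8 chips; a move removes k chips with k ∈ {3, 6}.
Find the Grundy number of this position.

Stack A is a plain Nim stack of size 5, so its Grundy value is 5.
Stack B is a plain Nim stack of size 2, so its Grundy value is 2.
For stack C, compute g(0), g(1), … with moves {3, 6}:
k:     0  1  2  3  4  5  6  7  8
g(k):  0  0  0  1  1  1  2  2  2
So g(8) = 2.
By the Sprague-Grundy theorem, the Grundy value of a sum of independent games is the XOR of the component values.
Combined value = 5 XOR 2 XOR 2 = 5.

5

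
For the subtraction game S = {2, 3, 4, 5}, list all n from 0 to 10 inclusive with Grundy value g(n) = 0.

0, 1, 7, 8

Compute g(0), g(1), … for moves {2, 3, 4, 5}:
g(0) = mex{} = 0
g(1) = mex{} = 0
g(2) = mex{0} = 1
g(3) = mex{0} = 1
g(4) = mex{0,1} = 2
g(5) = mex{0,1} = 2
g(6) = mex{0,1,2} = 3
g(7) = mex{1,2} = 0
g(8) = mex{1,2,3} = 0
g(9) = mex{0,2,3} = 1
g(10) = mex{0,2,3} = 1
The P-positions (g = 0) in 0..10 are 0, 1, 7, 8.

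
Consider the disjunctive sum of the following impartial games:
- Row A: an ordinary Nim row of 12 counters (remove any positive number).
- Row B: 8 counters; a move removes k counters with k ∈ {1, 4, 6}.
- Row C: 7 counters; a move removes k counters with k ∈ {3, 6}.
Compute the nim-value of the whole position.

Row A is a plain Nim row of size 12, so its Grundy value is 12.
For row B, compute g(0), g(1), … with moves {1, 4, 6}:
g(0) = mex{} = 0
g(1) = mex{0} = 1
g(2) = mex{1} = 0
g(3) = mex{0} = 1
g(4) = mex{0,1} = 2
g(5) = mex{1,2} = 0
g(6) = mex{0} = 1
g(7) = mex{1} = 0
g(8) = mex{0,2} = 1
So g(8) = 1.
Grundy values for row C (subtraction set {3, 6}):
k:     0  1  2  3  4  5  6  7
g(k):  0  0  0  1  1  1  2  2
So g(7) = 2.
By the Sprague-Grundy theorem, the Grundy value of a sum of independent games is the XOR of the component values.
Combined value = 12 ⊕ 1 ⊕ 2 = 15.

15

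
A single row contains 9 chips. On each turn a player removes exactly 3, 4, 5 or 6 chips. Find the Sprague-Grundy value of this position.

Compute g(0), g(1), … for moves {3, 4, 5, 6}:
k:     0  1  2  3  4  5  6  7  8  9
g(k):  0  0  0  1  1  1  2  2  2  0
So g(9) = 0.

0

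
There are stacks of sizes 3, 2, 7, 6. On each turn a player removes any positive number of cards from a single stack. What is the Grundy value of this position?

0

Compute the nim-sum pairwise:
3 XOR 2 = 1
1 XOR 7 = 6
6 XOR 6 = 0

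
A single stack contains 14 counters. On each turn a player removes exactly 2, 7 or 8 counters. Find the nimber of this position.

Build the Grundy sequence with g(k) = mex{g(k−s) : s ∈ {2, 7, 8}, s ≤ k}:
g(0) = mex{} = 0
g(1) = mex{} = 0
g(2) = mex{0} = 1
g(3) = mex{0} = 1
g(4) = mex{1} = 0
g(5) = mex{1} = 0
g(6) = mex{0} = 1
g(7) = mex{0} = 1
g(8) = mex{0,1} = 2
g(9) = mex{0,1} = 2
g(10) = mex{1,2} = 0
g(11) = mex{0,1,2} = 3
g(12) = mex{0} = 1
g(13) = mex{0,1,3} = 2
g(14) = mex{1} = 0
So g(14) = 0.

0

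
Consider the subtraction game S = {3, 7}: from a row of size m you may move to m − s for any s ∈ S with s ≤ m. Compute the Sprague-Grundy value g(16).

0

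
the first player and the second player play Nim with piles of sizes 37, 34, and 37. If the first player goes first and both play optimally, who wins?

the first player wins

Compute the nim-sum pairwise:
37 ⊕ 34 = 7
7 ⊕ 37 = 34
The nim-sum is 34 ≠ 0, so this is an N-position: the player to move can win; the first player has a winning move.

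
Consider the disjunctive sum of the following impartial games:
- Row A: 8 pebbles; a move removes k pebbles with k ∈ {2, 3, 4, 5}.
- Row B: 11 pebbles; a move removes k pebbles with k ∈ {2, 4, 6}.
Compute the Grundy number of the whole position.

1

Grundy values for row A (subtraction set {2, 3, 4, 5}):
g(0) = mex{} = 0
g(1) = mex{} = 0
g(2) = mex{0} = 1
g(3) = mex{0} = 1
g(4) = mex{0,1} = 2
g(5) = mex{0,1} = 2
g(6) = mex{0,1,2} = 3
g(7) = mex{1,2} = 0
g(8) = mex{1,2,3} = 0
So g(8) = 0.
Build the Grundy sequence for row B with g(k) = mex{g(k−s) : s ∈ {2, 4, 6}, s ≤ k}:
g(0) = mex{} = 0
g(1) = mex{} = 0
g(2) = mex{0} = 1
g(3) = mex{0} = 1
g(4) = mex{0,1} = 2
g(5) = mex{0,1} = 2
g(6) = mex{0,1,2} = 3
g(7) = mex{0,1,2} = 3
g(8) = mex{1,2,3} = 0
g(9) = mex{1,2,3} = 0
g(10) = mex{0,2,3} = 1
g(11) = mex{0,2,3} = 1
So g(11) = 1.
The value of a disjunctive sum is the nim-sum of the parts.
Combined value = 0 ⊕ 1 = 1.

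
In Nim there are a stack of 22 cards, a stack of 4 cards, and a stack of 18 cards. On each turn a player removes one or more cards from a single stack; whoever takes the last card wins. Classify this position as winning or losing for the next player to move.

In binary:
  10110  (22)
  00100  (4)
  10010  (18)
  -----
  00000  (0)
The nim-sum is 0, so this is a P-position: the player to move is in a losing position under optimal play.

Losing position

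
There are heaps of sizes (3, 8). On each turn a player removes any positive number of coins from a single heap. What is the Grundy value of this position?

Nim-sum: 3 ^ 8 = 11.

11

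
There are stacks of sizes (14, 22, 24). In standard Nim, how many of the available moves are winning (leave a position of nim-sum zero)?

Write each in binary and XOR column by column:
  01110  (14)
  10110  (22)
  11000  (24)
  -----
  00000  (0)
The nim-sum is already 0, so every move leaves a nonzero nim-sum — there are no winning moves.

0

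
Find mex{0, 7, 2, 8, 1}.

3

The values 0, 1, 2 are all present; 3 is the first non-negative integer missing from the set.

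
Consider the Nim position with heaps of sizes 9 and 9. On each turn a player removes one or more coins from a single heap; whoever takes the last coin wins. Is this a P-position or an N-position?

P-position

In binary:
  1001  (9)
  1001  (9)
  ----
  0000  (0)
The nim-sum is 0, so this is a P-position: the player to move is in a losing position under optimal play.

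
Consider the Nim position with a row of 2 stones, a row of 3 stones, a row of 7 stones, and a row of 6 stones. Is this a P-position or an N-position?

In binary:
  010  (2)
  011  (3)
  111  (7)
  110  (6)
  ---
  000  (0)
The nim-sum is 0, so this is a P-position: the player to move is in a losing position under optimal play.

P-position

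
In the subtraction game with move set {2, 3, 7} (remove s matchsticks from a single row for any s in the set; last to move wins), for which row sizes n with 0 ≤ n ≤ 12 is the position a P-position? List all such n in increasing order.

Build the Grundy sequence with g(k) = mex{g(k−s) : s ∈ {2, 3, 7}, s ≤ k}:
k:     0  1  2  3  4  5  6  7  8  9 10 11 12
g(k):  0  0  1  1  2  0  0  1  1  2  0  0  1
The P-positions (g = 0) in 0..12 are 0, 1, 5, 6, 10, 11.

0, 1, 5, 6, 10, 11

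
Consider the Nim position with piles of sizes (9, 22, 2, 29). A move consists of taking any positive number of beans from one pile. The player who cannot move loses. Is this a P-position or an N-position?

P-position

Compute the nim-sum pairwise:
9 ^ 22 = 31
31 ^ 2 = 29
29 ^ 29 = 0
The nim-sum is 0, so this is a P-position: the player to move is in a losing position under optimal play.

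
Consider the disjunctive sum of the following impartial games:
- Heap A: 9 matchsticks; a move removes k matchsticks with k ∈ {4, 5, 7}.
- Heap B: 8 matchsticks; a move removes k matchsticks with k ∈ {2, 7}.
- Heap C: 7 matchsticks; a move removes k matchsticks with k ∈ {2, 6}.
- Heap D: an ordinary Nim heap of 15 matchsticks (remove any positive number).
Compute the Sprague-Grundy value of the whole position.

14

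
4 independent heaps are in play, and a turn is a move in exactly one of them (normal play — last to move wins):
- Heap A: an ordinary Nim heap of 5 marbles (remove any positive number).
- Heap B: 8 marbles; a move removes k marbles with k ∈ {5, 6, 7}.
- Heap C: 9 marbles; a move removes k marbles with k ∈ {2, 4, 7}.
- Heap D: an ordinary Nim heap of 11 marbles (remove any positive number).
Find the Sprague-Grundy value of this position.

Heap A is a plain Nim heap of size 5, so its Grundy value is 5.
For heap B, compute g(0), g(1), … with moves {5, 6, 7}:
k:     0  1  2  3  4  5  6  7  8
g(k):  0  0  0  0  0  1  1  1  1
So g(8) = 1.
Grundy values for heap C (subtraction set {2, 4, 7}):
g(0) = mex{} = 0
g(1) = mex{} = 0
g(2) = mex{0} = 1
g(3) = mex{0} = 1
g(4) = mex{0,1} = 2
g(5) = mex{0,1} = 2
g(6) = mex{1,2} = 0
g(7) = mex{0,1,2} = 3
g(8) = mex{0,2} = 1
g(9) = mex{1,2,3} = 0
So g(9) = 0.
Heap D is a plain Nim heap of size 11, so its Grundy value is 11.
By the Sprague-Grundy theorem, the Grundy value of a sum of independent games is the XOR of the component values.
Combined value = 5 XOR 1 XOR 0 XOR 11 = 15.

15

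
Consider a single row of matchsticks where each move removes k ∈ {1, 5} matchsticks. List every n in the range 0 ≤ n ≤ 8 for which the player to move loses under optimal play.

0, 2, 4, 6, 8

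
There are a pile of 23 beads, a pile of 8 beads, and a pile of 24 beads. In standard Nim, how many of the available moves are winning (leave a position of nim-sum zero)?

1

Nim-sum: 23 ⊕ 8 ⊕ 24 = 7.
The overall nim-sum is X = 7. A pile of size p has a winning move iff p XOR X < p (reduce it to p XOR X).
  23: 23 XOR 7 = 16 < 23 — winning move (to 16).
  8: 8 XOR 7 = 15 ≥ 8 — no move.
  24: 24 XOR 7 = 31 ≥ 24 — no move.
That gives 1 winning move.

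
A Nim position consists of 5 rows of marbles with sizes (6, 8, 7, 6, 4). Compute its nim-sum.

Compute the nim-sum pairwise:
6 ⊕ 8 = 14
14 ⊕ 7 = 9
9 ⊕ 6 = 15
15 ⊕ 4 = 11

11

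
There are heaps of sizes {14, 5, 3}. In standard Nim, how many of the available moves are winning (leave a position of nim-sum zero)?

Compute the nim-sum pairwise:
14 ^ 5 = 11
11 ^ 3 = 8
The overall nim-sum is X = 8. A heap of size p has a winning move iff p XOR X < p (reduce it to p XOR X).
  14: 14 XOR 8 = 6 < 14 — winning move (to 6).
  5: 5 XOR 8 = 13 ≥ 5 — no move.
  3: 3 XOR 8 = 11 ≥ 3 — no move.
That gives 1 winning move.

1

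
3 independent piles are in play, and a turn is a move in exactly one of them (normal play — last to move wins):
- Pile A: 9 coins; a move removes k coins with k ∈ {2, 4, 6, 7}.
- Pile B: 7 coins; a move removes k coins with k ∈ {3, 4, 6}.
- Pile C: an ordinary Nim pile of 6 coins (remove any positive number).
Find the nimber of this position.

4

Grundy values for pile A (subtraction set {2, 4, 6, 7}):
k:     0  1  2  3  4  5  6  7  8  9
g(k):  0  0  1  1  2  2  3  3  4  0
So g(9) = 0.
For pile B, compute g(0), g(1), … with moves {3, 4, 6}:
k:     0  1  2  3  4  5  6  7
g(k):  0  0  0  1  1  1  2  2
So g(7) = 2.
Pile C is a plain Nim pile of size 6, so its Grundy value is 6.
By the Sprague-Grundy theorem, the Grundy value of a sum of independent games is the XOR of the component values.
Combined value = 0 ⊕ 2 ⊕ 6 = 4.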